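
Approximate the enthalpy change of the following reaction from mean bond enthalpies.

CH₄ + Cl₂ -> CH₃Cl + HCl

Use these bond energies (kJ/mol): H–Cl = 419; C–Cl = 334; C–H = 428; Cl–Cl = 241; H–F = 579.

Bonds broken (reactants):
  C–H: 4 × 428 = 1712
  Cl–Cl: 1 × 241 = 241
  Σ(broken) = 1953 kJ
Bonds formed (products):
  C–Cl: 1 × 334 = 334
  C–H: 3 × 428 = 1284
  H–Cl: 1 × 419 = 419
  Σ(formed) = 2037 kJ
ΔH = Σ(broken) − Σ(formed) = 1953 − 2037 = −84 kJ

ΔH ≈ −84 kJ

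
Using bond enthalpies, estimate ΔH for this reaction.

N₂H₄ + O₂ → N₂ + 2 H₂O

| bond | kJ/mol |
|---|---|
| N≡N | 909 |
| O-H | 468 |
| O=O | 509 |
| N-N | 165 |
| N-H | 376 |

ΔH ≈ −603 kJ

Bonds broken (reactants):
  N-H: 4 × 376 = 1504
  N-N: 1 × 165 = 165
  O=O: 1 × 509 = 509
  Σ(broken) = 2178 kJ
Bonds formed (products):
  N≡N: 1 × 909 = 909
  O-H: 4 × 468 = 1872
  Σ(formed) = 2781 kJ
ΔH = Σ(broken) − Σ(formed) = 2178 − 2781 = −603 kJ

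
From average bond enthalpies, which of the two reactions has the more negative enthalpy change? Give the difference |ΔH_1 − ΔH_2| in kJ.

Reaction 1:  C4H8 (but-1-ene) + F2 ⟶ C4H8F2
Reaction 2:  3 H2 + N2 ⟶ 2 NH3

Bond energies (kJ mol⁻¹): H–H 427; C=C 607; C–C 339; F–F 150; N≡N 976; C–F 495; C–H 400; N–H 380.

Reaction 1, by 549 kJ

Reaction 1:
  Bonds broken (reactants):
    C–C: 2 × 339 = 678
    C–H: 8 × 400 = 3200
    C=C: 1 × 607 = 607
    F–F: 1 × 150 = 150
    Σ(broken) = 4635 kJ
  Bonds formed (products):
    C–C: 3 × 339 = 1017
    C–F: 2 × 495 = 990
    C–H: 8 × 400 = 3200
    Σ(formed) = 5207 kJ
  ΔH_1 = 4635 − 5207 = −572 kJ
Reaction 2:
  Bonds broken (reactants):
    H–H: 3 × 427 = 1281
    N≡N: 1 × 976 = 976
    Σ(broken) = 2257 kJ
  Bonds formed (products):
    N–H: 6 × 380 = 2280
    Σ(formed) = 2280 kJ
  ΔH_2 = 2257 − 2280 = −23 kJ
ΔH_1 − ΔH_2 = −549 kJ, so reaction 1 has the more negative ΔH; |ΔH_1 − ΔH_2| = 549 kJ.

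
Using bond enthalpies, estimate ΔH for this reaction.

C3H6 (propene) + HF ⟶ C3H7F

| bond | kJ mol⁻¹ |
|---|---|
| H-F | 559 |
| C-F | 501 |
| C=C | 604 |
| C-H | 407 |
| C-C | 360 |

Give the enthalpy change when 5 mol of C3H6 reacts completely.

Bonds broken (reactants):
  C-C: 1 × 360 = 360
  C-H: 6 × 407 = 2442
  C=C: 1 × 604 = 604
  H-F: 1 × 559 = 559
  Σ(broken) = 3965 kJ
Bonds formed (products):
  C-C: 2 × 360 = 720
  C-F: 1 × 501 = 501
  C-H: 7 × 407 = 2849
  Σ(formed) = 4070 kJ
ΔH = Σ(broken) − Σ(formed) = 3965 − 4070 = −105 kJ
For 5× the reaction as written: 5 × (−105) = −525 kJ

ΔH = −525 kJ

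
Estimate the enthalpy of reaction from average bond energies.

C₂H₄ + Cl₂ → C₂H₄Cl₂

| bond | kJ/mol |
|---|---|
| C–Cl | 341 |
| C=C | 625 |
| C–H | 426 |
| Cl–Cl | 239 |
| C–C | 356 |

ΔH ≈ −174 kJ

Bonds broken (reactants):
  C–H: 4 × 426 = 1704
  C=C: 1 × 625 = 625
  Cl–Cl: 1 × 239 = 239
  Σ(broken) = 2568 kJ
Bonds formed (products):
  C–C: 1 × 356 = 356
  C–Cl: 2 × 341 = 682
  C–H: 4 × 426 = 1704
  Σ(formed) = 2742 kJ
ΔH = Σ(broken) − Σ(formed) = 2568 − 2742 = −174 kJ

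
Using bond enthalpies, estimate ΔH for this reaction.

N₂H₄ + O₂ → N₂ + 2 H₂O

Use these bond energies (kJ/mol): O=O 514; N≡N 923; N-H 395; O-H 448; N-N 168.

Bonds broken (reactants):
  N-H: 4 × 395 = 1580
  N-N: 1 × 168 = 168
  O=O: 1 × 514 = 514
  Σ(broken) = 2262 kJ
Bonds formed (products):
  N≡N: 1 × 923 = 923
  O-H: 4 × 448 = 1792
  Σ(formed) = 2715 kJ
ΔH = Σ(broken) − Σ(formed) = 2262 − 2715 = −453 kJ

ΔH ≈ −453 kJ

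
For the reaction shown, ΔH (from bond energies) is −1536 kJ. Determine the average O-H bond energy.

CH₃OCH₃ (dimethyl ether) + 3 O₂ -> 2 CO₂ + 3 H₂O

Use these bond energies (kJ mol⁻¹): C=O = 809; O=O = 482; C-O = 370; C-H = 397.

D(O-H) ≈ 478 kJ/mol

Let D be the O-H bond energy.
Σ(broken) = 6×397 + 2×370 + 3×482 = 4568
Σ(formed) = 4×809 + 6×D = 3236 + 6D
ΔH = Σ(broken) − Σ(formed) = (4568) − (3236 + 6D) = +1332 − 6D
Setting this equal to −1536 kJ gives 6D = 2868, so D = 478 kJ/mol.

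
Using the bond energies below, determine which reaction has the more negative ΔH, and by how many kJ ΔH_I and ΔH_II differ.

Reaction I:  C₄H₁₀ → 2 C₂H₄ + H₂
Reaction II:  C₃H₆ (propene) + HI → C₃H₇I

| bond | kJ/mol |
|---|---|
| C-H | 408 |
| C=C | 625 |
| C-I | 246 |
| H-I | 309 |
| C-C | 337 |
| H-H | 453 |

Reaction I:
  Bonds broken (reactants):
    C-C: 3 × 337 = 1011
    C-H: 10 × 408 = 4080
    Σ(broken) = 5091 kJ
  Bonds formed (products):
    C-H: 8 × 408 = 3264
    C=C: 2 × 625 = 1250
    H-H: 1 × 453 = 453
    Σ(formed) = 4967 kJ
  ΔH_I = 5091 − 4967 = +124 kJ
Reaction II:
  Bonds broken (reactants):
    C-C: 1 × 337 = 337
    C-H: 6 × 408 = 2448
    C=C: 1 × 625 = 625
    H-I: 1 × 309 = 309
    Σ(broken) = 3719 kJ
  Bonds formed (products):
    C-C: 2 × 337 = 674
    C-H: 7 × 408 = 2856
    C-I: 1 × 246 = 246
    Σ(formed) = 3776 kJ
  ΔH_II = 3719 − 3776 = −57 kJ
ΔH_I − ΔH_II = +181 kJ, so reaction II has the more negative ΔH; |ΔH_I − ΔH_II| = 181 kJ.

Reaction II, by 181 kJ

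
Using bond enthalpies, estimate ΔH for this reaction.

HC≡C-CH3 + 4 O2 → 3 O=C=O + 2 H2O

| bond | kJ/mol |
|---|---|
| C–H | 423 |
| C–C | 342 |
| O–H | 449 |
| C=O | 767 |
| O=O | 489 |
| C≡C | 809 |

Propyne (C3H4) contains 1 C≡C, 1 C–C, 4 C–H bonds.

ΔH ≈ −1599 kJ

Bonds broken (reactants):
  C≡C: 1 × 809 = 809
  C–C: 1 × 342 = 342
  C–H: 4 × 423 = 1692
  O=O: 4 × 489 = 1956
  Σ(broken) = 4799 kJ
Bonds formed (products):
  C=O: 6 × 767 = 4602
  O–H: 4 × 449 = 1796
  Σ(formed) = 6398 kJ
ΔH = Σ(broken) − Σ(formed) = 4799 − 6398 = −1599 kJ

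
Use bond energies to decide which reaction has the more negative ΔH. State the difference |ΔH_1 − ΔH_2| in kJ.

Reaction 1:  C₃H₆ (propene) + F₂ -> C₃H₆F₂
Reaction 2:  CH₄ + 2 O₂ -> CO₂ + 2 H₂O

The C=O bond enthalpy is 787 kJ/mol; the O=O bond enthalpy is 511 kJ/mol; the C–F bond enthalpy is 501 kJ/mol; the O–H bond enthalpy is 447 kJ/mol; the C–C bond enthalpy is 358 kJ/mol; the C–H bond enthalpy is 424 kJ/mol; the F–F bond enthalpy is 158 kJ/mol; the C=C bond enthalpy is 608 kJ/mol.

Reaction 2, by 50 kJ

Reaction 1:
  Bonds broken (reactants):
    C–C: 1 × 358 = 358
    C–H: 6 × 424 = 2544
    C=C: 1 × 608 = 608
    F–F: 1 × 158 = 158
    Σ(broken) = 3668 kJ
  Bonds formed (products):
    C–C: 2 × 358 = 716
    C–F: 2 × 501 = 1002
    C–H: 6 × 424 = 2544
    Σ(formed) = 4262 kJ
  ΔH_1 = 3668 − 4262 = −594 kJ
Reaction 2:
  Bonds broken (reactants):
    C–H: 4 × 424 = 1696
    O=O: 2 × 511 = 1022
    Σ(broken) = 2718 kJ
  Bonds formed (products):
    C=O: 2 × 787 = 1574
    O–H: 4 × 447 = 1788
    Σ(formed) = 3362 kJ
  ΔH_2 = 2718 − 3362 = −644 kJ
ΔH_1 − ΔH_2 = +50 kJ, so reaction 2 has the more negative ΔH; |ΔH_1 − ΔH_2| = 50 kJ.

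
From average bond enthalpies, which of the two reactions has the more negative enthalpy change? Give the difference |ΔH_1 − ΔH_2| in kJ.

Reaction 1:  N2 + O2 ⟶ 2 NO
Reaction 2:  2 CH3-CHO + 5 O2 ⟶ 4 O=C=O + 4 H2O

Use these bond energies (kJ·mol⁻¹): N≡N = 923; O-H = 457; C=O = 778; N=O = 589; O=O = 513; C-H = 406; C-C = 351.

Reaction 1:
  Bonds broken (reactants):
    N≡N: 1 × 923 = 923
    O=O: 1 × 513 = 513
    Σ(broken) = 1436 kJ
  Bonds formed (products):
    N=O: 2 × 589 = 1178
    Σ(formed) = 1178 kJ
  ΔH_1 = 1436 − 1178 = +258 kJ
Reaction 2:
  Bonds broken (reactants):
    C-C: 2 × 351 = 702
    C-H: 8 × 406 = 3248
    C=O: 2 × 778 = 1556
    O=O: 5 × 513 = 2565
    Σ(broken) = 8071 kJ
  Bonds formed (products):
    C=O: 8 × 778 = 6224
    O-H: 8 × 457 = 3656
    Σ(formed) = 9880 kJ
  ΔH_2 = 8071 − 9880 = −1809 kJ
ΔH_1 − ΔH_2 = +2067 kJ, so reaction 2 has the more negative ΔH; |ΔH_1 − ΔH_2| = 2067 kJ.

Reaction 2, by 2067 kJ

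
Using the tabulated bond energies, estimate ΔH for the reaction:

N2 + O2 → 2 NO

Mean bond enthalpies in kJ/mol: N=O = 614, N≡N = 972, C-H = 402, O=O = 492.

Bonds broken (reactants):
  N≡N: 1 × 972 = 972
  O=O: 1 × 492 = 492
  Σ(broken) = 1464 kJ
Bonds formed (products):
  N=O: 2 × 614 = 1228
  Σ(formed) = 1228 kJ
ΔH = Σ(broken) − Σ(formed) = 1464 − 1228 = +236 kJ

ΔH ≈ +236 kJ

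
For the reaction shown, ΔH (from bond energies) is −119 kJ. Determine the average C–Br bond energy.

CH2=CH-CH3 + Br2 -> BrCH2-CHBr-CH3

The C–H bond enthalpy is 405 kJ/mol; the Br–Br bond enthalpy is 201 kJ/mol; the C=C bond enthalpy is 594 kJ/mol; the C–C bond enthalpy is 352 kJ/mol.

D(C–Br) ≈ 281 kJ/mol

Let D be the C–Br bond energy.
Σ(broken) = 1×201 + 1×352 + 6×405 + 1×594 = 3577
Σ(formed) = 2×D + 2×352 + 6×405 = 3134 + 2D
ΔH = Σ(broken) − Σ(formed) = (3577) − (3134 + 2D) = +443 − 2D
Setting this equal to −119 kJ gives 2D = 562, so D = 281 kJ/mol.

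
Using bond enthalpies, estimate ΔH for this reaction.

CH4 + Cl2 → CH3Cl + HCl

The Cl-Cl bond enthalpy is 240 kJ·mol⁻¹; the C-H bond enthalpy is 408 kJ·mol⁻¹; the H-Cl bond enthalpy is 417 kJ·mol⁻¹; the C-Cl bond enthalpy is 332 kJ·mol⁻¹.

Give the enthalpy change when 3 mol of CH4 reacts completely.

ΔH = −303 kJ

Bonds broken (reactants):
  C-H: 4 × 408 = 1632
  Cl-Cl: 1 × 240 = 240
  Σ(broken) = 1872 kJ
Bonds formed (products):
  C-Cl: 1 × 332 = 332
  C-H: 3 × 408 = 1224
  H-Cl: 1 × 417 = 417
  Σ(formed) = 1973 kJ
ΔH = Σ(broken) − Σ(formed) = 1872 − 1973 = −101 kJ
For 3× the reaction as written: 3 × (−101) = −303 kJ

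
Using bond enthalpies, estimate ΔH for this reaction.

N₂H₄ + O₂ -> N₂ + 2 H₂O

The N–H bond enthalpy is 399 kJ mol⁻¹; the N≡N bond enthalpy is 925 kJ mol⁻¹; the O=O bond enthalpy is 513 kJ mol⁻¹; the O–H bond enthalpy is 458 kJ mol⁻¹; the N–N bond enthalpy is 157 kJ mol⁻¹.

ΔH ≈ −491 kJ

Bonds broken (reactants):
  N–H: 4 × 399 = 1596
  N–N: 1 × 157 = 157
  O=O: 1 × 513 = 513
  Σ(broken) = 2266 kJ
Bonds formed (products):
  N≡N: 1 × 925 = 925
  O–H: 4 × 458 = 1832
  Σ(formed) = 2757 kJ
ΔH = Σ(broken) − Σ(formed) = 2266 − 2757 = −491 kJ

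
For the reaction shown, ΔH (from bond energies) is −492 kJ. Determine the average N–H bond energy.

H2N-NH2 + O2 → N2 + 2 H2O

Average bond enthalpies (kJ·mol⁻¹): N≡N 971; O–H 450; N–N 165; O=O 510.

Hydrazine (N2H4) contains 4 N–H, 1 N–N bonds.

Let D be the N–H bond energy.
Σ(broken) = 4×D + 1×165 + 1×510 = 675 + 4D
Σ(formed) = 1×971 + 4×450 = 2771
ΔH = Σ(broken) − Σ(formed) = (675 + 4D) − (2771) = −2096 + 4D
Setting this equal to −492 kJ gives 4D = 1604, so D = 401 kJ/mol.

D(N–H) ≈ 401 kJ/mol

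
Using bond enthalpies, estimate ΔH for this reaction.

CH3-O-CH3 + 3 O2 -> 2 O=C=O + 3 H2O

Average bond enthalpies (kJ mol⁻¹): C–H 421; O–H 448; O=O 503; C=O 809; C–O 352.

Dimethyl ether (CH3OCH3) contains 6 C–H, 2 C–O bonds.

ΔH ≈ −1185 kJ

Bonds broken (reactants):
  C–H: 6 × 421 = 2526
  C–O: 2 × 352 = 704
  O=O: 3 × 503 = 1509
  Σ(broken) = 4739 kJ
Bonds formed (products):
  C=O: 4 × 809 = 3236
  O–H: 6 × 448 = 2688
  Σ(formed) = 5924 kJ
ΔH = Σ(broken) − Σ(formed) = 4739 − 5924 = −1185 kJ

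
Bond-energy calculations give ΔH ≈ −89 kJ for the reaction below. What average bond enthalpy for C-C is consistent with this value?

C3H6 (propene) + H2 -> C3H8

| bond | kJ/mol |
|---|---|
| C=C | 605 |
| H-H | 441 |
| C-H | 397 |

D(C-C) ≈ 341 kJ/mol

Let D be the C-C bond energy.
Σ(broken) = 1×D + 6×397 + 1×605 + 1×441 = 3428 + D
Σ(formed) = 2×D + 8×397 = 3176 + 2D
ΔH = Σ(broken) − Σ(formed) = (3428 + D) − (3176 + 2D) = +252 − D
Setting this equal to −89 kJ gives D = 341 kJ/mol.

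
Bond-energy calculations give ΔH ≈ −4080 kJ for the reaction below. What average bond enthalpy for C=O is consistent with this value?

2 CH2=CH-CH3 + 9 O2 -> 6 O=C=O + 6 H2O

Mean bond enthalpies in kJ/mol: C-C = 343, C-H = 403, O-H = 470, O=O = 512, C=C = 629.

Let D be the C=O bond energy.
Σ(broken) = 2×343 + 12×403 + 2×629 + 9×512 = 11388
Σ(formed) = 12×D + 12×470 = 5640 + 12D
ΔH = Σ(broken) − Σ(formed) = (11388) − (5640 + 12D) = +5748 − 12D
Setting this equal to −4080 kJ gives 12D = 9828, so D = 819 kJ/mol.

D(C=O) ≈ 819 kJ/mol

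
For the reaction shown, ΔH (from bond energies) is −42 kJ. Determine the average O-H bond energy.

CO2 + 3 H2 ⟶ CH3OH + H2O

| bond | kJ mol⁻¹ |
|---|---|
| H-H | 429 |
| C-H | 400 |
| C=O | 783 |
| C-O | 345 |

D(O-H) ≈ 450 kJ/mol

Let D be the O-H bond energy.
Σ(broken) = 2×783 + 3×429 = 2853
Σ(formed) = 3×400 + 1×345 + 3×D = 1545 + 3D
ΔH = Σ(broken) − Σ(formed) = (2853) − (1545 + 3D) = +1308 − 3D
Setting this equal to −42 kJ gives 3D = 1350, so D = 450 kJ/mol.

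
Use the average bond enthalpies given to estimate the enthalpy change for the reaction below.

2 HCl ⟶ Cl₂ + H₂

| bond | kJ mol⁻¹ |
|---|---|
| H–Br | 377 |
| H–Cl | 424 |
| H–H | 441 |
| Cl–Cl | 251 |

ΔH ≈ +156 kJ

Bonds broken (reactants):
  H–Cl: 2 × 424 = 848
  Σ(broken) = 848 kJ
Bonds formed (products):
  Cl–Cl: 1 × 251 = 251
  H–H: 1 × 441 = 441
  Σ(formed) = 692 kJ
ΔH = Σ(broken) − Σ(formed) = 848 − 692 = +156 kJ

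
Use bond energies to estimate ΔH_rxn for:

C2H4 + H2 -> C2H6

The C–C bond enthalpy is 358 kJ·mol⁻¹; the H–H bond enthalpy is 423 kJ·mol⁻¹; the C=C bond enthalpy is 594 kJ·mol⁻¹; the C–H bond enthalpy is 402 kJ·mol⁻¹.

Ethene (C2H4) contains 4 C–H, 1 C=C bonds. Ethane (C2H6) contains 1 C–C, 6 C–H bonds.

ΔH ≈ −145 kJ

Bonds broken (reactants):
  C–H: 4 × 402 = 1608
  C=C: 1 × 594 = 594
  H–H: 1 × 423 = 423
  Σ(broken) = 2625 kJ
Bonds formed (products):
  C–C: 1 × 358 = 358
  C–H: 6 × 402 = 2412
  Σ(formed) = 2770 kJ
ΔH = Σ(broken) − Σ(formed) = 2625 − 2770 = −145 kJ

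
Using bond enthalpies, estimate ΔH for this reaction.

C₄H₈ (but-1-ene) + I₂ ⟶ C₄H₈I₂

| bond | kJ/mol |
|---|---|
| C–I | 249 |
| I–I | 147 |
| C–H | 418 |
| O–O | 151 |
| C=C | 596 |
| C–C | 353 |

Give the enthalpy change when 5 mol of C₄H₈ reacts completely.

Bonds broken (reactants):
  C–C: 2 × 353 = 706
  C–H: 8 × 418 = 3344
  C=C: 1 × 596 = 596
  I–I: 1 × 147 = 147
  Σ(broken) = 4793 kJ
Bonds formed (products):
  C–C: 3 × 353 = 1059
  C–H: 8 × 418 = 3344
  C–I: 2 × 249 = 498
  Σ(formed) = 4901 kJ
ΔH = Σ(broken) − Σ(formed) = 4793 − 4901 = −108 kJ
For 5× the reaction as written: 5 × (−108) = −540 kJ

ΔH = −540 kJ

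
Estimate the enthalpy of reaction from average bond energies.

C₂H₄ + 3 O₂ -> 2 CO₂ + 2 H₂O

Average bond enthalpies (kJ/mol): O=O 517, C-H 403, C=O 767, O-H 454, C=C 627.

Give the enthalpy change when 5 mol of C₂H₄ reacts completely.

Bonds broken (reactants):
  C-H: 4 × 403 = 1612
  C=C: 1 × 627 = 627
  O=O: 3 × 517 = 1551
  Σ(broken) = 3790 kJ
Bonds formed (products):
  C=O: 4 × 767 = 3068
  O-H: 4 × 454 = 1816
  Σ(formed) = 4884 kJ
ΔH = Σ(broken) − Σ(formed) = 3790 − 4884 = −1094 kJ
For 5× the reaction as written: 5 × (−1094) = −5470 kJ

ΔH = −5470 kJ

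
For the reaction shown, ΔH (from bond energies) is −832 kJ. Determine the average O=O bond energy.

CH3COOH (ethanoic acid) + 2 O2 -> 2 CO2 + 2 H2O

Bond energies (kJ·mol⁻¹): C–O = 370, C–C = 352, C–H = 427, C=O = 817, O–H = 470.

Let D be the O=O bond energy.
Σ(broken) = 1×352 + 3×427 + 1×370 + 1×817 + 1×470 + 2×D = 3290 + 2D
Σ(formed) = 4×817 + 4×470 = 5148
ΔH = Σ(broken) − Σ(formed) = (3290 + 2D) − (5148) = −1858 + 2D
Setting this equal to −832 kJ gives 2D = 1026, so D = 513 kJ/mol.

D(O=O) ≈ 513 kJ/mol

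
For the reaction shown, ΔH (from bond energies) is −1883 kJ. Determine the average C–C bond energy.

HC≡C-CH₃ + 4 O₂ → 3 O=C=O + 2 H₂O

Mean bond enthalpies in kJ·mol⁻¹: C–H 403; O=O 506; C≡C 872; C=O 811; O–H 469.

D(C–C) ≈ 351 kJ/mol

Let D be the C–C bond energy.
Σ(broken) = 1×872 + 1×D + 4×403 + 4×506 = 4508 + D
Σ(formed) = 6×811 + 4×469 = 6742
ΔH = Σ(broken) − Σ(formed) = (4508 + D) − (6742) = −2234 + D
Setting this equal to −1883 kJ gives D = 351 kJ/mol.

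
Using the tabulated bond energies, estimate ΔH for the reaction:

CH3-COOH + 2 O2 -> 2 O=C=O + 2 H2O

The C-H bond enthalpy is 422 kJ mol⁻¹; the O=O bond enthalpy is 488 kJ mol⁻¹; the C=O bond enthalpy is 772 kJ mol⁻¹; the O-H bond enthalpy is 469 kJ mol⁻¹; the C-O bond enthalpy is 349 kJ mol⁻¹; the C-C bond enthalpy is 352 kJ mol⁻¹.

ΔH ≈ −780 kJ

Bonds broken (reactants):
  C-C: 1 × 352 = 352
  C-H: 3 × 422 = 1266
  C-O: 1 × 349 = 349
  C=O: 1 × 772 = 772
  O-H: 1 × 469 = 469
  O=O: 2 × 488 = 976
  Σ(broken) = 4184 kJ
Bonds formed (products):
  C=O: 4 × 772 = 3088
  O-H: 4 × 469 = 1876
  Σ(formed) = 4964 kJ
ΔH = Σ(broken) − Σ(formed) = 4184 − 4964 = −780 kJ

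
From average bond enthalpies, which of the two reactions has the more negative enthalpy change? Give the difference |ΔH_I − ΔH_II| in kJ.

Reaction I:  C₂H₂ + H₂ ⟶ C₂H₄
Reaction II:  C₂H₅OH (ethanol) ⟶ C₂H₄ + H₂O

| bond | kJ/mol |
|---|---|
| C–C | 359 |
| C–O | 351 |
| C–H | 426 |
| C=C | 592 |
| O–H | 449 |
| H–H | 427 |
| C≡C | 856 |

Reaction I, by 256 kJ

Reaction I:
  Bonds broken (reactants):
    C≡C: 1 × 856 = 856
    C–H: 2 × 426 = 852
    H–H: 1 × 427 = 427
    Σ(broken) = 2135 kJ
  Bonds formed (products):
    C–H: 4 × 426 = 1704
    C=C: 1 × 592 = 592
    Σ(formed) = 2296 kJ
  ΔH_I = 2135 − 2296 = −161 kJ
Reaction II:
  Bonds broken (reactants):
    C–C: 1 × 359 = 359
    C–H: 5 × 426 = 2130
    C–O: 1 × 351 = 351
    O–H: 1 × 449 = 449
    Σ(broken) = 3289 kJ
  Bonds formed (products):
    C–H: 4 × 426 = 1704
    C=C: 1 × 592 = 592
    O–H: 2 × 449 = 898
    Σ(formed) = 3194 kJ
  ΔH_II = 3289 − 3194 = +95 kJ
ΔH_I − ΔH_II = −256 kJ, so reaction I has the more negative ΔH; |ΔH_I − ΔH_II| = 256 kJ.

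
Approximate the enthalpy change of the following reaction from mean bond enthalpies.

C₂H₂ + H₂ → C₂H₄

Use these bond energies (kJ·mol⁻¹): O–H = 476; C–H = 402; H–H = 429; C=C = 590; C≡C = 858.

ΔH ≈ −107 kJ

Bonds broken (reactants):
  C≡C: 1 × 858 = 858
  C–H: 2 × 402 = 804
  H–H: 1 × 429 = 429
  Σ(broken) = 2091 kJ
Bonds formed (products):
  C–H: 4 × 402 = 1608
  C=C: 1 × 590 = 590
  Σ(formed) = 2198 kJ
ΔH = Σ(broken) − Σ(formed) = 2091 − 2198 = −107 kJ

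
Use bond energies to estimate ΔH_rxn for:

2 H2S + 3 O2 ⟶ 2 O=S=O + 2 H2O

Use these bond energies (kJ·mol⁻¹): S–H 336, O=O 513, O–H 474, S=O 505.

Bonds broken (reactants):
  O=O: 3 × 513 = 1539
  S–H: 4 × 336 = 1344
  Σ(broken) = 2883 kJ
Bonds formed (products):
  O–H: 4 × 474 = 1896
  S=O: 4 × 505 = 2020
  Σ(formed) = 3916 kJ
ΔH = Σ(broken) − Σ(formed) = 2883 − 3916 = −1033 kJ

ΔH ≈ −1033 kJ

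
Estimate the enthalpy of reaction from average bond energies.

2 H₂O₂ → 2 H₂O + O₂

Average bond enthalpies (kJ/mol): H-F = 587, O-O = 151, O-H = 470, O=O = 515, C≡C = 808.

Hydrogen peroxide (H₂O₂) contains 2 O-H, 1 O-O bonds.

Bonds broken (reactants):
  O-H: 4 × 470 = 1880
  O-O: 2 × 151 = 302
  Σ(broken) = 2182 kJ
Bonds formed (products):
  O-H: 4 × 470 = 1880
  O=O: 1 × 515 = 515
  Σ(formed) = 2395 kJ
ΔH = Σ(broken) − Σ(formed) = 2182 − 2395 = −213 kJ

ΔH ≈ −213 kJ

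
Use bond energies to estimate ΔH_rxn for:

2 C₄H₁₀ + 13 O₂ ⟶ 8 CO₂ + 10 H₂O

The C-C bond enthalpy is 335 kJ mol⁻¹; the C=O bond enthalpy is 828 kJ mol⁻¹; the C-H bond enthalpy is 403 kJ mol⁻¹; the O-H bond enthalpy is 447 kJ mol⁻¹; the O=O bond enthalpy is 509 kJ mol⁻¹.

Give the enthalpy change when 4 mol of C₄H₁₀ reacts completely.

ΔH = −11002 kJ

Bonds broken (reactants):
  C-C: 6 × 335 = 2010
  C-H: 20 × 403 = 8060
  O=O: 13 × 509 = 6617
  Σ(broken) = 16687 kJ
Bonds formed (products):
  C=O: 16 × 828 = 13248
  O-H: 20 × 447 = 8940
  Σ(formed) = 22188 kJ
ΔH = Σ(broken) − Σ(formed) = 16687 − 22188 = −5501 kJ
For 2× the reaction as written: 2 × (−5501) = −11002 kJ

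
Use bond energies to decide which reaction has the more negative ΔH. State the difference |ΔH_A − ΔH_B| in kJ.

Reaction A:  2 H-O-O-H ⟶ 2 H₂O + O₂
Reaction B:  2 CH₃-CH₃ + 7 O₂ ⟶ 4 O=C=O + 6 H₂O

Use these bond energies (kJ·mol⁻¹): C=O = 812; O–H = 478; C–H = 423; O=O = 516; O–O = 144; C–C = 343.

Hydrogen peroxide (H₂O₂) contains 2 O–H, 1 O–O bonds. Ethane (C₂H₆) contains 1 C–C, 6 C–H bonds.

Reaction A:
  Bonds broken (reactants):
    O–H: 4 × 478 = 1912
    O–O: 2 × 144 = 288
    Σ(broken) = 2200 kJ
  Bonds formed (products):
    O–H: 4 × 478 = 1912
    O=O: 1 × 516 = 516
    Σ(formed) = 2428 kJ
  ΔH_A = 2200 − 2428 = −228 kJ
Reaction B:
  Bonds broken (reactants):
    C–C: 2 × 343 = 686
    C–H: 12 × 423 = 5076
    O=O: 7 × 516 = 3612
    Σ(broken) = 9374 kJ
  Bonds formed (products):
    C=O: 8 × 812 = 6496
    O–H: 12 × 478 = 5736
    Σ(formed) = 12232 kJ
  ΔH_B = 9374 − 12232 = −2858 kJ
ΔH_A − ΔH_B = +2630 kJ, so reaction B has the more negative ΔH; |ΔH_A − ΔH_B| = 2630 kJ.

Reaction B, by 2630 kJ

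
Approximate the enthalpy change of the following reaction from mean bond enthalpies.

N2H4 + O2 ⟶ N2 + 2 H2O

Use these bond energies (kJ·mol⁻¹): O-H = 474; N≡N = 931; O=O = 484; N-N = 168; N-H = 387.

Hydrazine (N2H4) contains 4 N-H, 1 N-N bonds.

ΔH ≈ −627 kJ

Bonds broken (reactants):
  N-H: 4 × 387 = 1548
  N-N: 1 × 168 = 168
  O=O: 1 × 484 = 484
  Σ(broken) = 2200 kJ
Bonds formed (products):
  N≡N: 1 × 931 = 931
  O-H: 4 × 474 = 1896
  Σ(formed) = 2827 kJ
ΔH = Σ(broken) − Σ(formed) = 2200 − 2827 = −627 kJ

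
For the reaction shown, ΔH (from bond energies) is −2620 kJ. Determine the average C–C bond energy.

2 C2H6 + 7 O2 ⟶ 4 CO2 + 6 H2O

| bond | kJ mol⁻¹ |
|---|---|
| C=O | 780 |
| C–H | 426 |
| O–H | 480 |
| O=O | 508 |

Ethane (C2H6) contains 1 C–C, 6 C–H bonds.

D(C–C) ≈ 356 kJ/mol

Let D be the C–C bond energy.
Σ(broken) = 2×D + 12×426 + 7×508 = 8668 + 2D
Σ(formed) = 8×780 + 12×480 = 12000
ΔH = Σ(broken) − Σ(formed) = (8668 + 2D) − (12000) = −3332 + 2D
Setting this equal to −2620 kJ gives 2D = 712, so D = 356 kJ/mol.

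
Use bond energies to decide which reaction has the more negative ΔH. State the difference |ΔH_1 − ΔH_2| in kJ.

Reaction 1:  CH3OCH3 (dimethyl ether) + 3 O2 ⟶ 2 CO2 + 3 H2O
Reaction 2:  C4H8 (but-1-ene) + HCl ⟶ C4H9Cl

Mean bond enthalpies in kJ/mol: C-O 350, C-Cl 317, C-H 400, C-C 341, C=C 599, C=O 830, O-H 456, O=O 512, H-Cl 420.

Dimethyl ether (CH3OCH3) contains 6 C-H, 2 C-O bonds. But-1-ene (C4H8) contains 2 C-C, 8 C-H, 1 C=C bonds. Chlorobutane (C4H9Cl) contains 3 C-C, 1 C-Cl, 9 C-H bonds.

Reaction 1, by 1381 kJ

Reaction 1:
  Bonds broken (reactants):
    C-H: 6 × 400 = 2400
    C-O: 2 × 350 = 700
    O=O: 3 × 512 = 1536
    Σ(broken) = 4636 kJ
  Bonds formed (products):
    C=O: 4 × 830 = 3320
    O-H: 6 × 456 = 2736
    Σ(formed) = 6056 kJ
  ΔH_1 = 4636 − 6056 = −1420 kJ
Reaction 2:
  Bonds broken (reactants):
    C-C: 2 × 341 = 682
    C-H: 8 × 400 = 3200
    C=C: 1 × 599 = 599
    H-Cl: 1 × 420 = 420
    Σ(broken) = 4901 kJ
  Bonds formed (products):
    C-C: 3 × 341 = 1023
    C-Cl: 1 × 317 = 317
    C-H: 9 × 400 = 3600
    Σ(formed) = 4940 kJ
  ΔH_2 = 4901 − 4940 = −39 kJ
ΔH_1 − ΔH_2 = −1381 kJ, so reaction 1 has the more negative ΔH; |ΔH_1 − ΔH_2| = 1381 kJ.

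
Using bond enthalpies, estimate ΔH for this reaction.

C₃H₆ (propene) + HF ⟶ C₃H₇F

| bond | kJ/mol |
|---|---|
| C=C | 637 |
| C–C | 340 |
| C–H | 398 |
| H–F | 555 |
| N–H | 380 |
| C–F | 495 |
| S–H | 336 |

Bonds broken (reactants):
  C–C: 1 × 340 = 340
  C–H: 6 × 398 = 2388
  C=C: 1 × 637 = 637
  H–F: 1 × 555 = 555
  Σ(broken) = 3920 kJ
Bonds formed (products):
  C–C: 2 × 340 = 680
  C–F: 1 × 495 = 495
  C–H: 7 × 398 = 2786
  Σ(formed) = 3961 kJ
ΔH = Σ(broken) − Σ(formed) = 3920 − 3961 = −41 kJ

ΔH ≈ −41 kJ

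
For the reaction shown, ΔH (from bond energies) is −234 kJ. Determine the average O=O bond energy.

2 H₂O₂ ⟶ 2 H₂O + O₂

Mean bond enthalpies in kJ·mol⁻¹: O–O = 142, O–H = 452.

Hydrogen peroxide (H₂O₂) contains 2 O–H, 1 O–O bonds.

Let D be the O=O bond energy.
Σ(broken) = 4×452 + 2×142 = 2092
Σ(formed) = 4×452 + 1×D = 1808 + D
ΔH = Σ(broken) − Σ(formed) = (2092) − (1808 + D) = +284 − D
Setting this equal to −234 kJ gives D = 518 kJ/mol.

D(O=O) ≈ 518 kJ/mol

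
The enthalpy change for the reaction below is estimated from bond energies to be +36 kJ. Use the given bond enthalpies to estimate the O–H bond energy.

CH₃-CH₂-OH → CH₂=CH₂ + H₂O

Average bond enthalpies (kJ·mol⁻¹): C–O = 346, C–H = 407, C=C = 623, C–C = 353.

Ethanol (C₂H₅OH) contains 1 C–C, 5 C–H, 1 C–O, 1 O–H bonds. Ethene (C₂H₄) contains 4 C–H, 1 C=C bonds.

D(O–H) ≈ 447 kJ/mol

Let D be the O–H bond energy.
Σ(broken) = 1×353 + 5×407 + 1×346 + 1×D = 2734 + D
Σ(formed) = 4×407 + 1×623 + 2×D = 2251 + 2D
ΔH = Σ(broken) − Σ(formed) = (2734 + D) − (2251 + 2D) = +483 − D
Setting this equal to +36 kJ gives D = 447 kJ/mol.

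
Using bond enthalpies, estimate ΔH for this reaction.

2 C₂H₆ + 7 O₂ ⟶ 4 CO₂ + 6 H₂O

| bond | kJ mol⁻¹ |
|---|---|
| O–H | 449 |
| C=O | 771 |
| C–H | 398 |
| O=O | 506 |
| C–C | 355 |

ΔH ≈ −2528 kJ

Bonds broken (reactants):
  C–C: 2 × 355 = 710
  C–H: 12 × 398 = 4776
  O=O: 7 × 506 = 3542
  Σ(broken) = 9028 kJ
Bonds formed (products):
  C=O: 8 × 771 = 6168
  O–H: 12 × 449 = 5388
  Σ(formed) = 11556 kJ
ΔH = Σ(broken) − Σ(formed) = 9028 − 11556 = −2528 kJ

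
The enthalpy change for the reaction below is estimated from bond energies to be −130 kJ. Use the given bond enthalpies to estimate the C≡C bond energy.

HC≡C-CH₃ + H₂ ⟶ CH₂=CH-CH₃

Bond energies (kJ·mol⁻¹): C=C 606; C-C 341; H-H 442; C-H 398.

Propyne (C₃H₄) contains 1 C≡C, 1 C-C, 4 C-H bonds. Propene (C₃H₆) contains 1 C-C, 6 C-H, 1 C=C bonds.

D(C≡C) ≈ 830 kJ/mol

Let D be the C≡C bond energy.
Σ(broken) = 1×D + 1×341 + 4×398 + 1×442 = 2375 + D
Σ(formed) = 1×341 + 6×398 + 1×606 = 3335
ΔH = Σ(broken) − Σ(formed) = (2375 + D) − (3335) = −960 + D
Setting this equal to −130 kJ gives D = 830 kJ/mol.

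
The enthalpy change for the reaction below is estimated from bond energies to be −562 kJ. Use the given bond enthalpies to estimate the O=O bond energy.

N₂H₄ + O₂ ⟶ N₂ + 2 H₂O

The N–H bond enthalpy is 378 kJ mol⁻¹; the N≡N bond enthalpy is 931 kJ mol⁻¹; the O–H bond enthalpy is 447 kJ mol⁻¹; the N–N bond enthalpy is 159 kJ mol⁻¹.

D(O=O) ≈ 486 kJ/mol

Let D be the O=O bond energy.
Σ(broken) = 4×378 + 1×159 + 1×D = 1671 + D
Σ(formed) = 1×931 + 4×447 = 2719
ΔH = Σ(broken) − Σ(formed) = (1671 + D) − (2719) = −1048 + D
Setting this equal to −562 kJ gives D = 486 kJ/mol.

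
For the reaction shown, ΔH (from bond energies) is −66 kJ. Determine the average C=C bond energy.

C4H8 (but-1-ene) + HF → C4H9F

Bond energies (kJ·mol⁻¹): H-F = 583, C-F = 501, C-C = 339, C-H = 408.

D(C=C) ≈ 599 kJ/mol

Let D be the C=C bond energy.
Σ(broken) = 2×339 + 8×408 + 1×D + 1×583 = 4525 + D
Σ(formed) = 3×339 + 1×501 + 9×408 = 5190
ΔH = Σ(broken) − Σ(formed) = (4525 + D) − (5190) = −665 + D
Setting this equal to −66 kJ gives D = 599 kJ/mol.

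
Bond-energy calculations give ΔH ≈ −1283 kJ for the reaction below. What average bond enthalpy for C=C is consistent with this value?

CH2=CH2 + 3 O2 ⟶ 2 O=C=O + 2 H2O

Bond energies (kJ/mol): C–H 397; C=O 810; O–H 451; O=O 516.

Let D be the C=C bond energy.
Σ(broken) = 4×397 + 1×D + 3×516 = 3136 + D
Σ(formed) = 4×810 + 4×451 = 5044
ΔH = Σ(broken) − Σ(formed) = (3136 + D) − (5044) = −1908 + D
Setting this equal to −1283 kJ gives D = 625 kJ/mol.

D(C=C) ≈ 625 kJ/mol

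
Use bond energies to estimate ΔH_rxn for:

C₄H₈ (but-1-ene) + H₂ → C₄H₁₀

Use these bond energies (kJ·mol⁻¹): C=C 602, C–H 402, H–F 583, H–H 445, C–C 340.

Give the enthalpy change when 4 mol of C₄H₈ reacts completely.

ΔH = −388 kJ

Bonds broken (reactants):
  C–C: 2 × 340 = 680
  C–H: 8 × 402 = 3216
  C=C: 1 × 602 = 602
  H–H: 1 × 445 = 445
  Σ(broken) = 4943 kJ
Bonds formed (products):
  C–C: 3 × 340 = 1020
  C–H: 10 × 402 = 4020
  Σ(formed) = 5040 kJ
ΔH = Σ(broken) − Σ(formed) = 4943 − 5040 = −97 kJ
For 4× the reaction as written: 4 × (−97) = −388 kJ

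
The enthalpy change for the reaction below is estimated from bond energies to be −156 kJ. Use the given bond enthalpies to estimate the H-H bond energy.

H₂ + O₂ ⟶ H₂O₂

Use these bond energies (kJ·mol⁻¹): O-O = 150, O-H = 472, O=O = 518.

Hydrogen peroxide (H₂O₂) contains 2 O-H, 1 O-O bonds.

D(H-H) ≈ 420 kJ/mol

Let D be the H-H bond energy.
Σ(broken) = 1×D + 1×518 = 518 + D
Σ(formed) = 2×472 + 1×150 = 1094
ΔH = Σ(broken) − Σ(formed) = (518 + D) − (1094) = −576 + D
Setting this equal to −156 kJ gives D = 420 kJ/mol.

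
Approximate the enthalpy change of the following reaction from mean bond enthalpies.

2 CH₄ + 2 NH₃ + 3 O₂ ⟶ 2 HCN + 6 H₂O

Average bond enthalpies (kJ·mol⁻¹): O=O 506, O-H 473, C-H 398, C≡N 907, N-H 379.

ΔH ≈ −1310 kJ

Bonds broken (reactants):
  C-H: 8 × 398 = 3184
  N-H: 6 × 379 = 2274
  O=O: 3 × 506 = 1518
  Σ(broken) = 6976 kJ
Bonds formed (products):
  C≡N: 2 × 907 = 1814
  C-H: 2 × 398 = 796
  O-H: 12 × 473 = 5676
  Σ(formed) = 8286 kJ
ΔH = Σ(broken) − Σ(formed) = 6976 − 8286 = −1310 kJ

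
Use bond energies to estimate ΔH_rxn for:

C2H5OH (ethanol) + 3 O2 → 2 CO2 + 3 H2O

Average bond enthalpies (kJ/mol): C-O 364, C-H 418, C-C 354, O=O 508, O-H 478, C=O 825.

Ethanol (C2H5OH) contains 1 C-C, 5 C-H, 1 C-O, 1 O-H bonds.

Bonds broken (reactants):
  C-C: 1 × 354 = 354
  C-H: 5 × 418 = 2090
  C-O: 1 × 364 = 364
  O-H: 1 × 478 = 478
  O=O: 3 × 508 = 1524
  Σ(broken) = 4810 kJ
Bonds formed (products):
  C=O: 4 × 825 = 3300
  O-H: 6 × 478 = 2868
  Σ(formed) = 6168 kJ
ΔH = Σ(broken) − Σ(formed) = 4810 − 6168 = −1358 kJ

ΔH ≈ −1358 kJ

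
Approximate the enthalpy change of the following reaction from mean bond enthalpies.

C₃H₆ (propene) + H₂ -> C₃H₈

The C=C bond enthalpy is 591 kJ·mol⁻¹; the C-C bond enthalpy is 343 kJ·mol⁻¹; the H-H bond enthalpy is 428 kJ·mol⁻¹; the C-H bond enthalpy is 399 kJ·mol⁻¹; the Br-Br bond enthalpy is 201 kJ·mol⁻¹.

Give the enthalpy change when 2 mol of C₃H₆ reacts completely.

ΔH = −244 kJ

Bonds broken (reactants):
  C-C: 1 × 343 = 343
  C-H: 6 × 399 = 2394
  C=C: 1 × 591 = 591
  H-H: 1 × 428 = 428
  Σ(broken) = 3756 kJ
Bonds formed (products):
  C-C: 2 × 343 = 686
  C-H: 8 × 399 = 3192
  Σ(formed) = 3878 kJ
ΔH = Σ(broken) − Σ(formed) = 3756 − 3878 = −122 kJ
For 2× the reaction as written: 2 × (−122) = −244 kJ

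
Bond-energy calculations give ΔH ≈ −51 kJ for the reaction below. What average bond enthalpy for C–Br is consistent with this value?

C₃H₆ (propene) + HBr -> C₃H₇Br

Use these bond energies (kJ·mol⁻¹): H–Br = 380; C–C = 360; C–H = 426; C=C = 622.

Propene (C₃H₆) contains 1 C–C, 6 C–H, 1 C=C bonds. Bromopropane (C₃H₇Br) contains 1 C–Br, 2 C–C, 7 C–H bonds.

Let D be the C–Br bond energy.
Σ(broken) = 1×360 + 6×426 + 1×622 + 1×380 = 3918
Σ(formed) = 1×D + 2×360 + 7×426 = 3702 + D
ΔH = Σ(broken) − Σ(formed) = (3918) − (3702 + D) = +216 − D
Setting this equal to −51 kJ gives D = 267 kJ/mol.

D(C–Br) ≈ 267 kJ/mol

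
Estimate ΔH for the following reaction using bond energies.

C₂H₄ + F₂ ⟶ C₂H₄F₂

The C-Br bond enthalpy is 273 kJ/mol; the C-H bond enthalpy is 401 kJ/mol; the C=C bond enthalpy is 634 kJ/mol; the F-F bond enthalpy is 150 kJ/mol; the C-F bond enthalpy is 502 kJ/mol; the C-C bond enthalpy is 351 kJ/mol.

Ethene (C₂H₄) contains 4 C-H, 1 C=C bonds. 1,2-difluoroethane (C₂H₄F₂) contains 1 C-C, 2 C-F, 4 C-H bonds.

ΔH ≈ −571 kJ

Bonds broken (reactants):
  C-H: 4 × 401 = 1604
  C=C: 1 × 634 = 634
  F-F: 1 × 150 = 150
  Σ(broken) = 2388 kJ
Bonds formed (products):
  C-C: 1 × 351 = 351
  C-F: 2 × 502 = 1004
  C-H: 4 × 401 = 1604
  Σ(formed) = 2959 kJ
ΔH = Σ(broken) − Σ(formed) = 2388 − 2959 = −571 kJ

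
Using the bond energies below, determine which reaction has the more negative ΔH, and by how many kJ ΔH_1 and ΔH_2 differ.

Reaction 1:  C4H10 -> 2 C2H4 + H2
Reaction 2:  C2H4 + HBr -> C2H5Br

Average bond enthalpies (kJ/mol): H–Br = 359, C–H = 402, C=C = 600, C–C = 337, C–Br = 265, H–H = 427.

Reaction 2, by 233 kJ

Reaction 1:
  Bonds broken (reactants):
    C–C: 3 × 337 = 1011
    C–H: 10 × 402 = 4020
    Σ(broken) = 5031 kJ
  Bonds formed (products):
    C–H: 8 × 402 = 3216
    C=C: 2 × 600 = 1200
    H–H: 1 × 427 = 427
    Σ(formed) = 4843 kJ
  ΔH_1 = 5031 − 4843 = +188 kJ
Reaction 2:
  Bonds broken (reactants):
    C–H: 4 × 402 = 1608
    C=C: 1 × 600 = 600
    H–Br: 1 × 359 = 359
    Σ(broken) = 2567 kJ
  Bonds formed (products):
    C–Br: 1 × 265 = 265
    C–C: 1 × 337 = 337
    C–H: 5 × 402 = 2010
    Σ(formed) = 2612 kJ
  ΔH_2 = 2567 − 2612 = −45 kJ
ΔH_1 − ΔH_2 = +233 kJ, so reaction 2 has the more negative ΔH; |ΔH_1 − ΔH_2| = 233 kJ.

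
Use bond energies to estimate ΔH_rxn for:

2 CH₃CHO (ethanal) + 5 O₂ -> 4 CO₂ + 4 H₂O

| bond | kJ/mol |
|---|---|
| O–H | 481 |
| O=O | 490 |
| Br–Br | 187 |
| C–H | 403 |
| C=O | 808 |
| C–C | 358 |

ΔH ≈ −2306 kJ

Bonds broken (reactants):
  C–C: 2 × 358 = 716
  C–H: 8 × 403 = 3224
  C=O: 2 × 808 = 1616
  O=O: 5 × 490 = 2450
  Σ(broken) = 8006 kJ
Bonds formed (products):
  C=O: 8 × 808 = 6464
  O–H: 8 × 481 = 3848
  Σ(formed) = 10312 kJ
ΔH = Σ(broken) − Σ(formed) = 8006 − 10312 = −2306 kJ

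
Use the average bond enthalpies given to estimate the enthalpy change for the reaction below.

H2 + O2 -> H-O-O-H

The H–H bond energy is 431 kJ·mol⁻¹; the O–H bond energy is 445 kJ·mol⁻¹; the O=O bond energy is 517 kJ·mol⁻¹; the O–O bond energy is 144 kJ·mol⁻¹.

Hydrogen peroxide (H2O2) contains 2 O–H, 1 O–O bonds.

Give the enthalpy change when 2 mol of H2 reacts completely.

Bonds broken (reactants):
  H–H: 1 × 431 = 431
  O=O: 1 × 517 = 517
  Σ(broken) = 948 kJ
Bonds formed (products):
  O–H: 2 × 445 = 890
  O–O: 1 × 144 = 144
  Σ(formed) = 1034 kJ
ΔH = Σ(broken) − Σ(formed) = 948 − 1034 = −86 kJ
For 2× the reaction as written: 2 × (−86) = −172 kJ

ΔH = −172 kJ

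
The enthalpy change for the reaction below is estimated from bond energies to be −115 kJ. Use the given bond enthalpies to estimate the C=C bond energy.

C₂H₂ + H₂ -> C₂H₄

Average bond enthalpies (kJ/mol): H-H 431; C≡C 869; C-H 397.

D(C=C) ≈ 621 kJ/mol

Let D be the C=C bond energy.
Σ(broken) = 1×869 + 2×397 + 1×431 = 2094
Σ(formed) = 4×397 + 1×D = 1588 + D
ΔH = Σ(broken) − Σ(formed) = (2094) − (1588 + D) = +506 − D
Setting this equal to −115 kJ gives D = 621 kJ/mol.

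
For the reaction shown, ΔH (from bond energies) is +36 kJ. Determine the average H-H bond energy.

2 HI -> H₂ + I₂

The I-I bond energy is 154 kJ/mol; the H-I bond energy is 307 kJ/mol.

Let D be the H-H bond energy.
Σ(broken) = 2×307 = 614
Σ(formed) = 1×D + 1×154 = 154 + D
ΔH = Σ(broken) − Σ(formed) = (614) − (154 + D) = +460 − D
Setting this equal to +36 kJ gives D = 424 kJ/mol.

D(H-H) ≈ 424 kJ/mol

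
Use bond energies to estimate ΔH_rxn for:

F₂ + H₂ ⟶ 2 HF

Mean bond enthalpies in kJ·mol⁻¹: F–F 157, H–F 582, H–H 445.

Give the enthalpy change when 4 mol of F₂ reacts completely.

ΔH = −2248 kJ

Bonds broken (reactants):
  F–F: 1 × 157 = 157
  H–H: 1 × 445 = 445
  Σ(broken) = 602 kJ
Bonds formed (products):
  H–F: 2 × 582 = 1164
  Σ(formed) = 1164 kJ
ΔH = Σ(broken) − Σ(formed) = 602 − 1164 = −562 kJ
For 4× the reaction as written: 4 × (−562) = −2248 kJ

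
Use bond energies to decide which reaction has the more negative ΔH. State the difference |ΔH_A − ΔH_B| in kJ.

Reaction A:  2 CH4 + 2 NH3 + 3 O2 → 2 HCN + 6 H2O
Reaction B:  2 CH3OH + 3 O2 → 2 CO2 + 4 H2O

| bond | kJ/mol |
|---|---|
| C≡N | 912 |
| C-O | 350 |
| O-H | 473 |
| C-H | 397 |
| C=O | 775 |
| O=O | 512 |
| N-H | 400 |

Reaction A:
  Bonds broken (reactants):
    C-H: 8 × 397 = 3176
    N-H: 6 × 400 = 2400
    O=O: 3 × 512 = 1536
    Σ(broken) = 7112 kJ
  Bonds formed (products):
    C≡N: 2 × 912 = 1824
    C-H: 2 × 397 = 794
    O-H: 12 × 473 = 5676
    Σ(formed) = 8294 kJ
  ΔH_A = 7112 − 8294 = −1182 kJ
Reaction B:
  Bonds broken (reactants):
    C-H: 6 × 397 = 2382
    C-O: 2 × 350 = 700
    O-H: 2 × 473 = 946
    O=O: 3 × 512 = 1536
    Σ(broken) = 5564 kJ
  Bonds formed (products):
    C=O: 4 × 775 = 3100
    O-H: 8 × 473 = 3784
    Σ(formed) = 6884 kJ
  ΔH_B = 5564 − 6884 = −1320 kJ
ΔH_A − ΔH_B = +138 kJ, so reaction B has the more negative ΔH; |ΔH_A − ΔH_B| = 138 kJ.

Reaction B, by 138 kJ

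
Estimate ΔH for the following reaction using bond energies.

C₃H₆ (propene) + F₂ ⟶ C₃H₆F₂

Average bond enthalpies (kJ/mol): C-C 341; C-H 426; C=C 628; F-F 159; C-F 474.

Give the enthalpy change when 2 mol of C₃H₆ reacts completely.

ΔH = −1004 kJ

Bonds broken (reactants):
  C-C: 1 × 341 = 341
  C-H: 6 × 426 = 2556
  C=C: 1 × 628 = 628
  F-F: 1 × 159 = 159
  Σ(broken) = 3684 kJ
Bonds formed (products):
  C-C: 2 × 341 = 682
  C-F: 2 × 474 = 948
  C-H: 6 × 426 = 2556
  Σ(formed) = 4186 kJ
ΔH = Σ(broken) − Σ(formed) = 3684 − 4186 = −502 kJ
For 2× the reaction as written: 2 × (−502) = −1004 kJ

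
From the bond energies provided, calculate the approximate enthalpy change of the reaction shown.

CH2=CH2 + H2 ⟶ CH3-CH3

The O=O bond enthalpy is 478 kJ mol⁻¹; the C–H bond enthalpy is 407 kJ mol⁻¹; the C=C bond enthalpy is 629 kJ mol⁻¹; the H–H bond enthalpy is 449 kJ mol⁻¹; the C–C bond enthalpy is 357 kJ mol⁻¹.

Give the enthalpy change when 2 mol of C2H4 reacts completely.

ΔH = −186 kJ

Bonds broken (reactants):
  C–H: 4 × 407 = 1628
  C=C: 1 × 629 = 629
  H–H: 1 × 449 = 449
  Σ(broken) = 2706 kJ
Bonds formed (products):
  C–C: 1 × 357 = 357
  C–H: 6 × 407 = 2442
  Σ(formed) = 2799 kJ
ΔH = Σ(broken) − Σ(formed) = 2706 − 2799 = −93 kJ
For 2× the reaction as written: 2 × (−93) = −186 kJ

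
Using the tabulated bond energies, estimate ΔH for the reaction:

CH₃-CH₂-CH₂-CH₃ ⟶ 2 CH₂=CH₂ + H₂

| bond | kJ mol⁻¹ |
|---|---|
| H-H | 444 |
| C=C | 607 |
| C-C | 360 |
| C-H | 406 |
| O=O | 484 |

Bonds broken (reactants):
  C-C: 3 × 360 = 1080
  C-H: 10 × 406 = 4060
  Σ(broken) = 5140 kJ
Bonds formed (products):
  C-H: 8 × 406 = 3248
  C=C: 2 × 607 = 1214
  H-H: 1 × 444 = 444
  Σ(formed) = 4906 kJ
ΔH = Σ(broken) − Σ(formed) = 5140 − 4906 = +234 kJ

ΔH ≈ +234 kJ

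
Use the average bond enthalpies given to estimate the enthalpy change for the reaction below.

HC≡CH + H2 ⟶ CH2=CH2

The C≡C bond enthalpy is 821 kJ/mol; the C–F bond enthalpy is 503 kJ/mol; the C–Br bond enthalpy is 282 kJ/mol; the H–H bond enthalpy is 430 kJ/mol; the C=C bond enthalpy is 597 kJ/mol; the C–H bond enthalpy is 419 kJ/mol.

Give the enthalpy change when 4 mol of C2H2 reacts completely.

ΔH = −736 kJ

Bonds broken (reactants):
  C≡C: 1 × 821 = 821
  C–H: 2 × 419 = 838
  H–H: 1 × 430 = 430
  Σ(broken) = 2089 kJ
Bonds formed (products):
  C–H: 4 × 419 = 1676
  C=C: 1 × 597 = 597
  Σ(formed) = 2273 kJ
ΔH = Σ(broken) − Σ(formed) = 2089 − 2273 = −184 kJ
For 4× the reaction as written: 4 × (−184) = −736 kJ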